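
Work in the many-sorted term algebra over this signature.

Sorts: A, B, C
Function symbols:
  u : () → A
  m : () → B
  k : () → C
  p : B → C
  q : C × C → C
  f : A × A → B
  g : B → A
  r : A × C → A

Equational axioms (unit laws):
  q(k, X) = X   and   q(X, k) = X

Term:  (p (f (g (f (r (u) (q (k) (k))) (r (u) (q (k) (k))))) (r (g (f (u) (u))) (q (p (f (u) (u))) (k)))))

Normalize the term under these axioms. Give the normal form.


normal form = (p (f (g (f (r (u) (k)) (r (u) (k)))) (r (g (f (u) (u))) (p (f (u) (u))))))

1. (p (f (g (f (r (u) (q (k) (k))) (r (u) (q (k) (k))))) (r (g (f (u) (u))) (q (p (f (u) (u))) (k)))))  →  (p (f (g (f (r (u) (k)) (r (u) (q (k) (k))))) (r (g (f (u) (u))) (q (p (f (u) (u))) (k)))))
2. (p (f (g (f (r (u) (k)) (r (u) (q (k) (k))))) (r (g (f (u) (u))) (q (p (f (u) (u))) (k)))))  →  (p (f (g (f (r (u) (k)) (r (u) (k)))) (r (g (f (u) (u))) (q (p (f (u) (u))) (k)))))
3. (p (f (g (f (r (u) (k)) (r (u) (k)))) (r (g (f (u) (u))) (q (p (f (u) (u))) (k)))))  →  (p (f (g (f (r (u) (k)) (r (u) (k)))) (r (g (f (u) (u))) (p (f (u) (u))))))


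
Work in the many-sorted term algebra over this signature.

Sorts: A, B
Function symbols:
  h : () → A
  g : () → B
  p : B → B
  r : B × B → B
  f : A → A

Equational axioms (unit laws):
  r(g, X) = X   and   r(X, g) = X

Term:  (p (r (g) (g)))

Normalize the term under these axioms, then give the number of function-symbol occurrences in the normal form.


size = 2

1. (p (r (g) (g)))  →  (p (g))
normal form: (p (g))


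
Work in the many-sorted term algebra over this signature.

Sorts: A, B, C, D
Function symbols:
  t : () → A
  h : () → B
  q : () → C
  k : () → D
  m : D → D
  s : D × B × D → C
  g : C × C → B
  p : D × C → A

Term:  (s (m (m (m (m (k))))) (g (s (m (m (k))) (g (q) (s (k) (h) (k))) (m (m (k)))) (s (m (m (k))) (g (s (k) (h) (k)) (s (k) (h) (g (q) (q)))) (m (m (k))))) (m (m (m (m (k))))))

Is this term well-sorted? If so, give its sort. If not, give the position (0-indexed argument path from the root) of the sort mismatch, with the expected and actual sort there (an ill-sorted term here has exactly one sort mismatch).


          (k) : D
        (m (k)) : D
      (m (m (k))) : D
    (m (m (m (k)))) : D
  (m (m (m (m (k))))) : D
          (k) : D
        (m (k)) : D
      (m (m (k))) : D
        (q) : C
          (k) : D
          (h) : B
          (k) : D
        (s (k) (h) (k)) : C
      (g (q) (s (k) (h) (k))) : B
          (k) : D
        (m (k)) : D
      (m (m (k))) : D
    (s (m (m (k))) (g (q) (s (k) (h) (k))) (m (m (k)))) : C
          (k) : D
        (m (k)) : D
      (m (m (k))) : D
          (k) : D
          (h) : B
          (k) : D
        (s (k) (h) (k)) : C
          (k) : D
          (h) : B
            (q) : C
            (q) : C
          (g (q) (q)) : B
        (s (k) (h) (g (q) (q))) : ✗ arg 2 at [1, 1, 1, 1, 2] has sort B, expected D
          (k) : D
        (m (k)) : D
      (m (m (k))) : D
          (k) : D
        (m (k)) : D
      (m (m (k))) : D
    (m (m (m (k)))) : D
  (m (m (m (m (k))))) : D

ill-sorted at position [1, 1, 1, 1, 2]: expected D, got B


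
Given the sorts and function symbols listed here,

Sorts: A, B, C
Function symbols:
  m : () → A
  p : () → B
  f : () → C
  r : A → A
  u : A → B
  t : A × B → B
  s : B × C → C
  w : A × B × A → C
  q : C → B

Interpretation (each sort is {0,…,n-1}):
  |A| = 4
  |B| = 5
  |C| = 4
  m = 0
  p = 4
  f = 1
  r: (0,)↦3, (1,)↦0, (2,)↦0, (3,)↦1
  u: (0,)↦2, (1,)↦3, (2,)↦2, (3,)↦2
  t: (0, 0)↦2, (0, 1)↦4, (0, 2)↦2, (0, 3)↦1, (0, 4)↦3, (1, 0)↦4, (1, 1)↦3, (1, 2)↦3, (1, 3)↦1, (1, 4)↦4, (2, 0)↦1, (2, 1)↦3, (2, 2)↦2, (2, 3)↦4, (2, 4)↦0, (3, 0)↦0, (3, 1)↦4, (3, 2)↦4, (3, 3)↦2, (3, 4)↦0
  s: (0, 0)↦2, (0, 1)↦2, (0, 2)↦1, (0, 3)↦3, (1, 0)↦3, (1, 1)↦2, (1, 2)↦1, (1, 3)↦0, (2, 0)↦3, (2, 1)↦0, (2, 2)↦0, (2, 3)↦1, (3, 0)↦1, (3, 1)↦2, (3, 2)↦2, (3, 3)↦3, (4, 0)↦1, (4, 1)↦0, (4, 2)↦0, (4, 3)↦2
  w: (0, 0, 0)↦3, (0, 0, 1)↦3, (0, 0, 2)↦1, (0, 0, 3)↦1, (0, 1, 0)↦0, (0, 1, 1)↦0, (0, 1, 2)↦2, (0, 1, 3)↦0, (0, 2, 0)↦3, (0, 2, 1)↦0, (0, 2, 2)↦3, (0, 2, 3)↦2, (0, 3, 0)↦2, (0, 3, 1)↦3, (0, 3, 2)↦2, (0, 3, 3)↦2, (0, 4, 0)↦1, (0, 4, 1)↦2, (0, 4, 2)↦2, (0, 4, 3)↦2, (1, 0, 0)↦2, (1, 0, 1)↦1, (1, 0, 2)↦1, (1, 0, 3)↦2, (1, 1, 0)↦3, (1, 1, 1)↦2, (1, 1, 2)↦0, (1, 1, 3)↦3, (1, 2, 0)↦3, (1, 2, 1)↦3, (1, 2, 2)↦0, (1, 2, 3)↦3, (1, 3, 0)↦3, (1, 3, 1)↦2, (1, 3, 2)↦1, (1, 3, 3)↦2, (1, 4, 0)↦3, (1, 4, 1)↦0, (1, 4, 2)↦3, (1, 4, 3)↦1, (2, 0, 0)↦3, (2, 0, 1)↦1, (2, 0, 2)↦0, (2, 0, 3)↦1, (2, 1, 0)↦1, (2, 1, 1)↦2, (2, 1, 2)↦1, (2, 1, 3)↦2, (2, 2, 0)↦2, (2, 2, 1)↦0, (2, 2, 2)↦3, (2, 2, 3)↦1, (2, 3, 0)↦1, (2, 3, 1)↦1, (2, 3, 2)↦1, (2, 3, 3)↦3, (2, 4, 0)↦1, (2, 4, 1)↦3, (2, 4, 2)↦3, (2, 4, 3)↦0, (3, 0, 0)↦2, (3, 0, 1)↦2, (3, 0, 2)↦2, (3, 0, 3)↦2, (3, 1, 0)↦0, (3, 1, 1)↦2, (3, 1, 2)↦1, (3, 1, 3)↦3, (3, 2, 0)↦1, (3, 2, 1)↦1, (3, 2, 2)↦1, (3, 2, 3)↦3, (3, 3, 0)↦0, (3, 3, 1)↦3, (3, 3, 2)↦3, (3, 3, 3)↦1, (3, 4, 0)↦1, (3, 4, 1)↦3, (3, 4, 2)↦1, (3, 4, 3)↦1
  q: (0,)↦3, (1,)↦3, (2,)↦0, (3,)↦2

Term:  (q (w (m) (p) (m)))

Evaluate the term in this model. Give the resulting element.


value = 3

  m = 0
  p = 4
  m = 0
  (w (m) (p) (m)) = w(0, 4, 0) = 1
  (q (w (m) (p) (m))) = q(1,) = 3


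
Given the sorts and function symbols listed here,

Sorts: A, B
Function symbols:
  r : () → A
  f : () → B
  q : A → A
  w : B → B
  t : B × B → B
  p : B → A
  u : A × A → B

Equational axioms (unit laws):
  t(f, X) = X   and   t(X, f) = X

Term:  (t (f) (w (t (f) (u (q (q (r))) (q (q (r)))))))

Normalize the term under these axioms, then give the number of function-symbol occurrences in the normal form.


1. (t (f) (w (t (f) (u (q (q (r))) (q (q (r)))))))  →  (w (t (f) (u (q (q (r))) (q (q (r))))))
2. (w (t (f) (u (q (q (r))) (q (q (r))))))  →  (w (u (q (q (r))) (q (q (r)))))
normal form: (w (u (q (q (r))) (q (q (r)))))

size = 8


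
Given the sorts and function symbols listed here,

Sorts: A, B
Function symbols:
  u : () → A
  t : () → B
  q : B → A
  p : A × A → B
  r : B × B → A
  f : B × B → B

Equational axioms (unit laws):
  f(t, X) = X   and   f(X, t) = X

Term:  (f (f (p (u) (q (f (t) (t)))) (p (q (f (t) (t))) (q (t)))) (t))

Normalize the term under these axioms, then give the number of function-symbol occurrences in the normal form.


1. (f (f (p (u) (q (f (t) (t)))) (p (q (f (t) (t))) (q (t)))) (t))  →  (f (p (u) (q (f (t) (t)))) (p (q (f (t) (t))) (q (t))))
2. (f (p (u) (q (f (t) (t)))) (p (q (f (t) (t))) (q (t))))  →  (f (p (u) (q (t))) (p (q (f (t) (t))) (q (t))))
3. (f (p (u) (q (t))) (p (q (f (t) (t))) (q (t))))  →  (f (p (u) (q (t))) (p (q (t)) (q (t))))
normal form: (f (p (u) (q (t))) (p (q (t)) (q (t))))

size = 10


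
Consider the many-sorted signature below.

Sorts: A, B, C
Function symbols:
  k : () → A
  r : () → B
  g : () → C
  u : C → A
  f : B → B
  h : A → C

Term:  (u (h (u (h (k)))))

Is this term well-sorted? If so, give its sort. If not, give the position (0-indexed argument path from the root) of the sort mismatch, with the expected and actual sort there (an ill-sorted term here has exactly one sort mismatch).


        (k) : A
      (h (k)) : C
    (u (h (k))) : A
  (h (u (h (k)))) : C
(u (h (u (h (k))))) : A

well-sorted; sort = A


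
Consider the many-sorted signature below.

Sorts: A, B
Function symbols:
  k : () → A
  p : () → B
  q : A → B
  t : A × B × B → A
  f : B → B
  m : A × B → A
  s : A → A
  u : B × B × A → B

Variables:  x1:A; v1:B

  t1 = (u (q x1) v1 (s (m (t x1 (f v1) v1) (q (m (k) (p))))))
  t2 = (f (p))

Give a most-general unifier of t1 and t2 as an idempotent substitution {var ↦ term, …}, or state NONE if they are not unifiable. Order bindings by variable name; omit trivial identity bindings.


NONE (not unifiable)

head clash or occurs-check failure — not unifiable


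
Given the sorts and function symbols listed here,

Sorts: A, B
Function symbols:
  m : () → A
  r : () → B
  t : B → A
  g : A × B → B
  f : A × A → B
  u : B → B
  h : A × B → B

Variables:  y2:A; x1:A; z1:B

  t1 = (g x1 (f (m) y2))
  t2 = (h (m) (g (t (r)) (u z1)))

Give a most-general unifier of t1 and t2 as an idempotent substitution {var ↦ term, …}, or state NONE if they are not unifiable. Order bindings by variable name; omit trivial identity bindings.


NONE (not unifiable)

head clash or occurs-check failure — not unifiable


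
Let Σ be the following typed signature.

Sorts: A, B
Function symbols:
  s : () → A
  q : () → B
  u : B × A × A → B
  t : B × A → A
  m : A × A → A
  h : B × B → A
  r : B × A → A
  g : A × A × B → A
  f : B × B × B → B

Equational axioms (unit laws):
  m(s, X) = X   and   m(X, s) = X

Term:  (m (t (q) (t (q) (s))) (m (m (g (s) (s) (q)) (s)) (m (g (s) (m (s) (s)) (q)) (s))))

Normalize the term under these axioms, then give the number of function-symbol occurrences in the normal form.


1. (m (t (q) (t (q) (s))) (m (m (g (s) (s) (q)) (s)) (m (g (s) (m (s) (s)) (q)) (s))))  →  (m (t (q) (t (q) (s))) (m (g (s) (s) (q)) (m (g (s) (m (s) (s)) (q)) (s))))
2. (m (t (q) (t (q) (s))) (m (g (s) (s) (q)) (m (g (s) (m (s) (s)) (q)) (s))))  →  (m (t (q) (t (q) (s))) (m (g (s) (s) (q)) (g (s) (m (s) (s)) (q))))
3. (m (t (q) (t (q) (s))) (m (g (s) (s) (q)) (g (s) (m (s) (s)) (q))))  →  (m (t (q) (t (q) (s))) (m (g (s) (s) (q)) (g (s) (s) (q))))
normal form: (m (t (q) (t (q) (s))) (m (g (s) (s) (q)) (g (s) (s) (q))))

size = 15


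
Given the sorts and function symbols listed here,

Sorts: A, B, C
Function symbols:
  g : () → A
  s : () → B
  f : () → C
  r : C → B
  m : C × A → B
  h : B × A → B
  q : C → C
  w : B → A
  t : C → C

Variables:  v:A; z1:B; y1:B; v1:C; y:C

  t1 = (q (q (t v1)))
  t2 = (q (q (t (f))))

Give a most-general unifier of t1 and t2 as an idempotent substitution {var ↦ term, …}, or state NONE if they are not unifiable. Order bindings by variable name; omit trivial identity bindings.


{v1 ↦ (f)}


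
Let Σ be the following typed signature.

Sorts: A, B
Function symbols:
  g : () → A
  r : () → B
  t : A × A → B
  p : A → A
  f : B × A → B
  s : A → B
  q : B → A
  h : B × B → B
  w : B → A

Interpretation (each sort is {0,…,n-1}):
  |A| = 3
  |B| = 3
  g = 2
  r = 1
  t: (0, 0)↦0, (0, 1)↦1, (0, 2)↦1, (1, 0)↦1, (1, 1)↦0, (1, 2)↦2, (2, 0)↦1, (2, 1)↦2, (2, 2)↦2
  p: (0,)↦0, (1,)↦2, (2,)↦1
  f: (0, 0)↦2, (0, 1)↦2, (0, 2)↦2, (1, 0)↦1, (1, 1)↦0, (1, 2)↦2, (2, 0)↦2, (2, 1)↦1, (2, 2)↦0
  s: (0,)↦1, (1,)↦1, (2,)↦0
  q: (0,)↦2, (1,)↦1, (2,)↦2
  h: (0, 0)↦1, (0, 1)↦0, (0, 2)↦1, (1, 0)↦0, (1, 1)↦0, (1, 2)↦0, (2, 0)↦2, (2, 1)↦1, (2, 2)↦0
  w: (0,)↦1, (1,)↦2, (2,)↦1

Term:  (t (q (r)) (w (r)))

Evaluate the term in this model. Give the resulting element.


value = 2

  r = 1
  (q (r)) = q(1,) = 1
  r = 1
  (w (r)) = w(1,) = 2
  (t (q (r)) (w (r))) = t(1, 2) = 2


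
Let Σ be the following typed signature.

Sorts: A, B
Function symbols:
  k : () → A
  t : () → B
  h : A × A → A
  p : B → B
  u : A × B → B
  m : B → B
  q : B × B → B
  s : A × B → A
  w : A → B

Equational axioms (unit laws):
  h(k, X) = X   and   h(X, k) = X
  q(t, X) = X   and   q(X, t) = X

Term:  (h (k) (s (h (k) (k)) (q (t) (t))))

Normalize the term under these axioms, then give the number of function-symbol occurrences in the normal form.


1. (h (k) (s (h (k) (k)) (q (t) (t))))  →  (s (h (k) (k)) (q (t) (t)))
2. (s (h (k) (k)) (q (t) (t)))  →  (s (k) (q (t) (t)))
3. (s (k) (q (t) (t)))  →  (s (k) (t))
normal form: (s (k) (t))

size = 3


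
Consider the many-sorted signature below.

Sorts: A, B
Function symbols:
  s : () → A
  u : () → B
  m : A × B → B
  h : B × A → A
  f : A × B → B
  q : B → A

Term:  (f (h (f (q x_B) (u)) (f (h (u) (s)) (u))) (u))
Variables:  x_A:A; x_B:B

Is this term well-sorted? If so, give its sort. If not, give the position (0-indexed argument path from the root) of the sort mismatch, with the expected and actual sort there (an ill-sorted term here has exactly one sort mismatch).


ill-sorted at position [0, 1]: expected A, got B

        x_B : B
      (q x_B) : A
      (u) : B
    (f (q x_B) (u)) : B
        (u) : B
        (s) : A
      (h (u) (s)) : A
      (u) : B
    (f (h (u) (s)) (u)) : B
  (h (f (q x_B) (u)) (f (h (u) (s)) (u))) : ✗ arg 1 at [0, 1] has sort B, expected A
  (u) : B


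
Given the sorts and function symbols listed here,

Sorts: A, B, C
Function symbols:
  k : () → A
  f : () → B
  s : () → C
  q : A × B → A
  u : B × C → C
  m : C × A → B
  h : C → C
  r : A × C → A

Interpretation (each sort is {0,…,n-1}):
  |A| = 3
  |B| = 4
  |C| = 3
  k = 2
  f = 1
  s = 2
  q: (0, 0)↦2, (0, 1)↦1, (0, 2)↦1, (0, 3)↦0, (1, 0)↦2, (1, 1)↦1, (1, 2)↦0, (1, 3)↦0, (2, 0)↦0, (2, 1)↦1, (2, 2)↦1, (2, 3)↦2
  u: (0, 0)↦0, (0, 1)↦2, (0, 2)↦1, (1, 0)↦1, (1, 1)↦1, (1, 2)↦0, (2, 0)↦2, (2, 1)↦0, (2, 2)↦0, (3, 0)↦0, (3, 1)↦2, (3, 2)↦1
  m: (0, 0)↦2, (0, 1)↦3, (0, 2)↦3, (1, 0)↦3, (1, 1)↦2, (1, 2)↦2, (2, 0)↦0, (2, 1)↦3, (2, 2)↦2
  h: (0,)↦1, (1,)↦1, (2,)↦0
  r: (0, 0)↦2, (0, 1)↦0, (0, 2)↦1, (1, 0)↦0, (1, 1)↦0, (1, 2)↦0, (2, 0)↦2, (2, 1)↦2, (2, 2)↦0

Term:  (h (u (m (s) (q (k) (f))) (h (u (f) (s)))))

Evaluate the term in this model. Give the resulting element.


  s = 2
  k = 2
  f = 1
  (q (k) (f)) = q(2, 1) = 1
  (m (s) (q (k) (f))) = m(2, 1) = 3
  f = 1
  s = 2
  (u (f) (s)) = u(1, 2) = 0
  (h (u (f) (s))) = h(0,) = 1
  (u (m (s) (q (k) (f))) (h (u (f) (s)))) = u(3, 1) = 2
  (h (u (m (s) (q (k) (f))) (h (u (f) (s))))) = h(2,) = 0

value = 0


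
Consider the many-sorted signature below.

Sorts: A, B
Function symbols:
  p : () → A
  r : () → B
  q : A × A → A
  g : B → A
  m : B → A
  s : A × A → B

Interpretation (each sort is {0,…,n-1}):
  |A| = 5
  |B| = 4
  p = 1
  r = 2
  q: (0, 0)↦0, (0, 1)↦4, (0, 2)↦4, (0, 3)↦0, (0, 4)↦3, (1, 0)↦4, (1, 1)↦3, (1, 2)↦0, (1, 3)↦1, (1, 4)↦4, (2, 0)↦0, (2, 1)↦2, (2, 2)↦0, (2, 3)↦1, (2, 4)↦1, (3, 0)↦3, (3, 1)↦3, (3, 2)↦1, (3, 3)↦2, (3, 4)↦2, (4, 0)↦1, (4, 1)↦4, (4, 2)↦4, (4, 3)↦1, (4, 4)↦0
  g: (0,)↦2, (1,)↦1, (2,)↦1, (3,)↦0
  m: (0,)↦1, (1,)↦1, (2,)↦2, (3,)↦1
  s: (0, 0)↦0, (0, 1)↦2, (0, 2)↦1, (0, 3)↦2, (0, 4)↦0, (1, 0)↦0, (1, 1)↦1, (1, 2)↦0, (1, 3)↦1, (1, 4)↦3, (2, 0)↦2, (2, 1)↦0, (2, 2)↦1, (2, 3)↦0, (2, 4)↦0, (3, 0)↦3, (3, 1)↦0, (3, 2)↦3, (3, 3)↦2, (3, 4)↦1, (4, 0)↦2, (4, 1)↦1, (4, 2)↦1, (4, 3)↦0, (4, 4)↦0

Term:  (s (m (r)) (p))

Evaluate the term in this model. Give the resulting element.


  r = 2
  (m (r)) = m(2,) = 2
  p = 1
  (s (m (r)) (p)) = s(2, 1) = 0

value = 0


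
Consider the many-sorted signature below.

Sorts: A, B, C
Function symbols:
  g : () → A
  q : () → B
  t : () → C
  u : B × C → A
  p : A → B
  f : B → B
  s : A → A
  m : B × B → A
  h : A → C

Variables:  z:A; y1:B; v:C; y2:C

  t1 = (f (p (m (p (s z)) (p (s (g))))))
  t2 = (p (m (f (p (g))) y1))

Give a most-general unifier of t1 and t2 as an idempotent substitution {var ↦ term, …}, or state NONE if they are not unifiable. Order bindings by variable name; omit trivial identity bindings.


head clash or occurs-check failure — not unifiable

NONE (not unifiable)


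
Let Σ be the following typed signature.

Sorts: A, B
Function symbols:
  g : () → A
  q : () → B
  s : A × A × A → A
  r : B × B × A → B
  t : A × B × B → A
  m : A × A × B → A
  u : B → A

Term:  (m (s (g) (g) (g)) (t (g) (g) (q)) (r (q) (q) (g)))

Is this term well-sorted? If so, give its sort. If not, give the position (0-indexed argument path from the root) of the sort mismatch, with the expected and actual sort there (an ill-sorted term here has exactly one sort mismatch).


    (g) : A
    (g) : A
    (g) : A
  (s (g) (g) (g)) : A
    (g) : A
    (g) : A
    (q) : B
  (t (g) (g) (q)) : ✗ arg 1 at [1, 1] has sort A, expected B
    (q) : B
    (q) : B
    (g) : A
  (r (q) (q) (g)) : B

ill-sorted at position [1, 1]: expected B, got A


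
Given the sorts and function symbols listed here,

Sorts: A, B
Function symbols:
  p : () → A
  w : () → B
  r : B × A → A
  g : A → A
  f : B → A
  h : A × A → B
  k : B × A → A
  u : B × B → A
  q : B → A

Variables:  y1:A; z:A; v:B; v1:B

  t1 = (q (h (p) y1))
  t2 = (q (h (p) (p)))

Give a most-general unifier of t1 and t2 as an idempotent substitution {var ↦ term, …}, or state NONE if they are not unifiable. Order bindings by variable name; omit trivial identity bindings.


{y1 ↦ (p)}


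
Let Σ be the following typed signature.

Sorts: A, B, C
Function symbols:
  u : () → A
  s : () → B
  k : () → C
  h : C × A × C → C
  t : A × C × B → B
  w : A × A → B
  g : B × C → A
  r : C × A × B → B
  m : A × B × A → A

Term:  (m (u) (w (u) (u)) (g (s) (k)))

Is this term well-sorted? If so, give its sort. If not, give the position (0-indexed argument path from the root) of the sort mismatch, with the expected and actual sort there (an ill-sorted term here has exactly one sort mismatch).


well-sorted; sort = A

  (u) : A
    (u) : A
    (u) : A
  (w (u) (u)) : B
    (s) : B
    (k) : C
  (g (s) (k)) : A
(m (u) (w (u) (u)) (g (s) (k))) : A


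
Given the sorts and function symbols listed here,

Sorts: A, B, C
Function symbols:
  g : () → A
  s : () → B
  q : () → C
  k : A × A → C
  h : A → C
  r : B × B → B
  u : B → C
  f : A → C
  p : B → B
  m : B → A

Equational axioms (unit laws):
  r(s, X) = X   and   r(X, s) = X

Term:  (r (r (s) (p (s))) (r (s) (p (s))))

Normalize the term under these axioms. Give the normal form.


normal form = (r (p (s)) (p (s)))

1. (r (r (s) (p (s))) (r (s) (p (s))))  →  (r (p (s)) (r (s) (p (s))))
2. (r (p (s)) (r (s) (p (s))))  →  (r (p (s)) (p (s)))


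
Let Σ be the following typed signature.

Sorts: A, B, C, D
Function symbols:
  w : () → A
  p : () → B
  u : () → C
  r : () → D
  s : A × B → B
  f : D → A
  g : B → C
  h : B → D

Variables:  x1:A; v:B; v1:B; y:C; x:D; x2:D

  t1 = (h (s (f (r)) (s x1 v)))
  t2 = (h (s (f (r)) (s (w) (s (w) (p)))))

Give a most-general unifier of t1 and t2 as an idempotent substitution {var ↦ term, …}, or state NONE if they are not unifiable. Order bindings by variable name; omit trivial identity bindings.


{v ↦ (s (w) (p)), x1 ↦ (w)}


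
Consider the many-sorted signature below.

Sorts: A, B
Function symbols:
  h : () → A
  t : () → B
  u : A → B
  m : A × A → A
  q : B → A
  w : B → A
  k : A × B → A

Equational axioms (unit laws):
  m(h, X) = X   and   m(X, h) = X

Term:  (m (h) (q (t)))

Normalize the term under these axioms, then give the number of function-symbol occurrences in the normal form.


size = 2

1. (m (h) (q (t)))  →  (q (t))
normal form: (q (t))


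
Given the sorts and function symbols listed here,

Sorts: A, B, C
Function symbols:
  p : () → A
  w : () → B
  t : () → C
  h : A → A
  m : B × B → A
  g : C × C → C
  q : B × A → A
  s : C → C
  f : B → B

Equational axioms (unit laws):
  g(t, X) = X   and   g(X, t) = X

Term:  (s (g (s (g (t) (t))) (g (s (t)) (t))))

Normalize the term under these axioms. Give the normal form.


normal form = (s (g (s (t)) (s (t))))

1. (s (g (s (g (t) (t))) (g (s (t)) (t))))  →  (s (g (s (t)) (g (s (t)) (t))))
2. (s (g (s (t)) (g (s (t)) (t))))  →  (s (g (s (t)) (s (t))))


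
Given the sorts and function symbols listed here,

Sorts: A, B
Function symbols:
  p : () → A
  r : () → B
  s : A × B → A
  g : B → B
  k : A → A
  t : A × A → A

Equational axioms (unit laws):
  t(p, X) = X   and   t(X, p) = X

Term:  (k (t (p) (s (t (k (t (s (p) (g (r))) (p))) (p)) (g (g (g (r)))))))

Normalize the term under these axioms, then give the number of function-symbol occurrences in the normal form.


size = 11

1. (k (t (p) (s (t (k (t (s (p) (g (r))) (p))) (p)) (g (g (g (r)))))))  →  (k (s (t (k (t (s (p) (g (r))) (p))) (p)) (g (g (g (r))))))
2. (k (s (t (k (t (s (p) (g (r))) (p))) (p)) (g (g (g (r))))))  →  (k (s (k (t (s (p) (g (r))) (p))) (g (g (g (r))))))
3. (k (s (k (t (s (p) (g (r))) (p))) (g (g (g (r))))))  →  (k (s (k (s (p) (g (r)))) (g (g (g (r))))))
normal form: (k (s (k (s (p) (g (r)))) (g (g (g (r))))))


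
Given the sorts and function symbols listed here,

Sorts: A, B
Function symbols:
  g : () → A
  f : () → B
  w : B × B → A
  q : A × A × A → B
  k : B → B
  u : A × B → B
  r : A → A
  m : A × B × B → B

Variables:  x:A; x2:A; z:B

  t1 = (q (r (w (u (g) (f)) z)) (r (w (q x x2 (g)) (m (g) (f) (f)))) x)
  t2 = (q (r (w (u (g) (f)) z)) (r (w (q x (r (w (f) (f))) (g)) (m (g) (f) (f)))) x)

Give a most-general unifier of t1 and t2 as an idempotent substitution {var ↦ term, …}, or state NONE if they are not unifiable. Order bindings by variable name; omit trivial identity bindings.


{x2 ↦ (r (w (f) (f)))}


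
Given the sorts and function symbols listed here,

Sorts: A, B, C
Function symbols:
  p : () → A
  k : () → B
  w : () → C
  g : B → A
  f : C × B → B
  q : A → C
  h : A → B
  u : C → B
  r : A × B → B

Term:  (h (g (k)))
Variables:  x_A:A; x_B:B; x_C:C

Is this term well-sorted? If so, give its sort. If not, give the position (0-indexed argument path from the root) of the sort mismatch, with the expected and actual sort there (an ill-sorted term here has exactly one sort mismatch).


    (k) : B
  (g (k)) : A
(h (g (k))) : B

well-sorted; sort = B


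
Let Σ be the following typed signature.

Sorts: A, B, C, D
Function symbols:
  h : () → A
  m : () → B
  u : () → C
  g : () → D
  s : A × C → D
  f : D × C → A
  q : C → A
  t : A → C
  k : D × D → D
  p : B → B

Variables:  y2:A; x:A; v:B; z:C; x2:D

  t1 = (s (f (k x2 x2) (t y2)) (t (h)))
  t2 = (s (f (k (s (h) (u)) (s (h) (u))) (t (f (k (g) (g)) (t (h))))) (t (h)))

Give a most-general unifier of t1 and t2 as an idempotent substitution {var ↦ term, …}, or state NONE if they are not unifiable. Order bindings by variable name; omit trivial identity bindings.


{x2 ↦ (s (h) (u)), y2 ↦ (f (k (g) (g)) (t (h)))}


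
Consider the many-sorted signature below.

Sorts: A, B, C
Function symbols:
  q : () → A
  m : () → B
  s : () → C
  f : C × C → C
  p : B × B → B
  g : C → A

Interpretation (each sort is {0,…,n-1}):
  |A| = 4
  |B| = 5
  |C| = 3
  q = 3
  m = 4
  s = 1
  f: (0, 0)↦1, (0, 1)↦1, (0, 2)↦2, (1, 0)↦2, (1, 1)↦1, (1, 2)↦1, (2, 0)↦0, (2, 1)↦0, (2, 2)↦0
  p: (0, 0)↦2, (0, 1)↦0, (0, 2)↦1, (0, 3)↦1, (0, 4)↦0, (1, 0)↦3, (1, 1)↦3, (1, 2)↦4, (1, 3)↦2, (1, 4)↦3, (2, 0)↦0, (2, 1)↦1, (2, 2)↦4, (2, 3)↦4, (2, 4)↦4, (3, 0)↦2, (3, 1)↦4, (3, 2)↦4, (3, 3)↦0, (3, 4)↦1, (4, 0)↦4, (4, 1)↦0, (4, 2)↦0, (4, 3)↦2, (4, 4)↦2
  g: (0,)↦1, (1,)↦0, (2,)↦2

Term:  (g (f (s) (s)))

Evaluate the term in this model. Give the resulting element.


  s = 1
  s = 1
  (f (s) (s)) = f(1, 1) = 1
  (g (f (s) (s))) = g(1,) = 0

value = 0


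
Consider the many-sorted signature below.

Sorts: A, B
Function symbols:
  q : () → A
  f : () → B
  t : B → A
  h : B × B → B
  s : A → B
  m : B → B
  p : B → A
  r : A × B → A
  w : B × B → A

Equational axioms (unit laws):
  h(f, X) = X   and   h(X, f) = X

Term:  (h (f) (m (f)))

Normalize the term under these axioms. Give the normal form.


1. (h (f) (m (f)))  →  (m (f))

normal form = (m (f))


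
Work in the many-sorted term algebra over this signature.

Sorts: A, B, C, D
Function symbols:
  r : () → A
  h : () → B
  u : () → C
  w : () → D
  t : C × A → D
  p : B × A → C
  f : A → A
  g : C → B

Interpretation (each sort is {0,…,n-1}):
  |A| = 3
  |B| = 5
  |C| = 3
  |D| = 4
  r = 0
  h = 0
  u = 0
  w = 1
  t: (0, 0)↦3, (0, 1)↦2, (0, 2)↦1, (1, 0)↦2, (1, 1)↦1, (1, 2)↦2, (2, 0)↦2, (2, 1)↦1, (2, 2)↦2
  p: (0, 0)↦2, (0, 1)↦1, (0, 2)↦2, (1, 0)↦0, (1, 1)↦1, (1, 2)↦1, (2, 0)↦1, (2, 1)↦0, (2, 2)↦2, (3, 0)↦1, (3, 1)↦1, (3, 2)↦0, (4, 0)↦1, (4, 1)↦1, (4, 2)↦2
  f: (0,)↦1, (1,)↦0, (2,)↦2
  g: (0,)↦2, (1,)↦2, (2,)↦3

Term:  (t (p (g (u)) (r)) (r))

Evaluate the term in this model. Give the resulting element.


value = 2

  u = 0
  (g (u)) = g(0,) = 2
  r = 0
  (p (g (u)) (r)) = p(2, 0) = 1
  r = 0
  (t (p (g (u)) (r)) (r)) = t(1, 0) = 2


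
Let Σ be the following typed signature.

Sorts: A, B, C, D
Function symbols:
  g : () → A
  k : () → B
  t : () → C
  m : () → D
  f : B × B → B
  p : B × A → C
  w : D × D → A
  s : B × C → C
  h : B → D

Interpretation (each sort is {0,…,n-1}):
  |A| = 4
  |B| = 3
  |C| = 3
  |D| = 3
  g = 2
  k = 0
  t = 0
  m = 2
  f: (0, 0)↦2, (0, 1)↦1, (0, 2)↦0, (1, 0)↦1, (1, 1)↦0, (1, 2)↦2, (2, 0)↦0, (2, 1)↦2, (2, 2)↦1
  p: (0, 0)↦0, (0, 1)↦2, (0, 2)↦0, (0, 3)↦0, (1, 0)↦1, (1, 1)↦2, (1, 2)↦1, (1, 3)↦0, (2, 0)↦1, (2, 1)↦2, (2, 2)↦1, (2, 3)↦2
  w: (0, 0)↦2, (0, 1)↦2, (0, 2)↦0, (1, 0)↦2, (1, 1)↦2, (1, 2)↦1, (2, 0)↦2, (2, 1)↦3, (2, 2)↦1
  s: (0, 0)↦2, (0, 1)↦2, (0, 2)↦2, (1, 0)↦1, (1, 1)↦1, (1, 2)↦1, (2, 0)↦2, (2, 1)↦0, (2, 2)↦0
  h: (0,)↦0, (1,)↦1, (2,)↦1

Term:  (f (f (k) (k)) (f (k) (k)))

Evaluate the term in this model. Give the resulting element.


value = 1

  k = 0
  k = 0
  (f (k) (k)) = f(0, 0) = 2
  k = 0
  k = 0
  (f (k) (k)) = f(0, 0) = 2
  (f (f (k) (k)) (f (k) (k))) = f(2, 2) = 1


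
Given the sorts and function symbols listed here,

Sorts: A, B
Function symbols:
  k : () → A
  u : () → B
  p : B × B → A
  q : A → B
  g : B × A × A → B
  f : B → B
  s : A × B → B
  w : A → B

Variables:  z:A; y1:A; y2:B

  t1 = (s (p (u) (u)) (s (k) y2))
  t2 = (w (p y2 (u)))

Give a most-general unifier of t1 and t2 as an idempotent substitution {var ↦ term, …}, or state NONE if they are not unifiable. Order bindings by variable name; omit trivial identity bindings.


NONE (not unifiable)

head clash or occurs-check failure — not unifiable


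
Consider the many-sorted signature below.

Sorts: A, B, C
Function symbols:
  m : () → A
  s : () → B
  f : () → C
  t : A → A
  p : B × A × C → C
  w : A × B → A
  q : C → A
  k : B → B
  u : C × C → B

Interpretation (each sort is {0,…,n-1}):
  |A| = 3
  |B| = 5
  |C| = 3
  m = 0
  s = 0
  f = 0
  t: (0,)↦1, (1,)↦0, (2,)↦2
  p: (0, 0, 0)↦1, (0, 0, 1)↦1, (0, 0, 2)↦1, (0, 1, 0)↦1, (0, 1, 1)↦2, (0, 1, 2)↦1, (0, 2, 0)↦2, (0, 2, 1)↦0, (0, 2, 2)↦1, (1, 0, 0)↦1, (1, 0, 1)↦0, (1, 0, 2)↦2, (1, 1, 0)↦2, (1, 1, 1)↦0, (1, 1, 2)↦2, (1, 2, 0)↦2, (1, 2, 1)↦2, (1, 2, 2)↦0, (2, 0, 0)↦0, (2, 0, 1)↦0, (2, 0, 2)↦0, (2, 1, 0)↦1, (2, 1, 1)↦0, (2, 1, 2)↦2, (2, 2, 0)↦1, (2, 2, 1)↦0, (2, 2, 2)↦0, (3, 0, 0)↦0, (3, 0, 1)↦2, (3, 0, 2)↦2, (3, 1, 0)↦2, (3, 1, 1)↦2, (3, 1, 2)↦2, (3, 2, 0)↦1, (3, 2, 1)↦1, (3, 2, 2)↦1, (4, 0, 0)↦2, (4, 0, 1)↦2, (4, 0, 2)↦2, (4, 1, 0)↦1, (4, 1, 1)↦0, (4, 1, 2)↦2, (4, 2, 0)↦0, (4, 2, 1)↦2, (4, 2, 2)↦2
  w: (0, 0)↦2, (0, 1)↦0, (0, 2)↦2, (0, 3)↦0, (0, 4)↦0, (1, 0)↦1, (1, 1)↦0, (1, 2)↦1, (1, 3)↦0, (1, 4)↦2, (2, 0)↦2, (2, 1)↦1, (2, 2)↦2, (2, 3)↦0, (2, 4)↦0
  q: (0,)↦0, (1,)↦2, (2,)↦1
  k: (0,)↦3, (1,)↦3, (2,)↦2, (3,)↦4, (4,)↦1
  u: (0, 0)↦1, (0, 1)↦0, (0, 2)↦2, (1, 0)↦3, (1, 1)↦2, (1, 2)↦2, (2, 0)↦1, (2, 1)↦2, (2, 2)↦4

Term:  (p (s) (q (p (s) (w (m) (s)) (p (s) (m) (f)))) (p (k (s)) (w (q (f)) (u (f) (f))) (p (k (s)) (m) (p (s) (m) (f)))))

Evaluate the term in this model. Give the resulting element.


  s = 0
  s = 0
  m = 0
  s = 0
  (w (m) (s)) = w(0, 0) = 2
  s = 0
  m = 0
  f = 0
  (p (s) (m) (f)) = p(0, 0, 0) = 1
  (p (s) (w (m) (s)) (p (s) (m) (f))) = p(0, 2, 1) = 0
  (q (p (s) (w (m) (s)) (p (s) (m) (f)))) = q(0,) = 0
  s = 0
  (k (s)) = k(0,) = 3
  f = 0
  (q (f)) = q(0,) = 0
  f = 0
  f = 0
  (u (f) (f)) = u(0, 0) = 1
  (w (q (f)) (u (f) (f))) = w(0, 1) = 0
  s = 0
  (k (s)) = k(0,) = 3
  m = 0
  s = 0
  m = 0
  f = 0
  (p (s) (m) (f)) = p(0, 0, 0) = 1
  (p (k (s)) (m) (p (s) (m) (f))) = p(3, 0, 1) = 2
  (p (k (s)) (w (q (f)) (u (f) (f))) (p (k (s)) (m) (p (s) (m) (f)))) = p(3, 0, 2) = 2
  (p (s) (q (p (s) (w (m) (s)) (p (s) (m) (f)))) (p (k (s)) (w (q (f)) (u (f) (f))) (p (k (s)) (m) (p (s) (m) (f))))) = p(0, 0, 2) = 1

value = 1


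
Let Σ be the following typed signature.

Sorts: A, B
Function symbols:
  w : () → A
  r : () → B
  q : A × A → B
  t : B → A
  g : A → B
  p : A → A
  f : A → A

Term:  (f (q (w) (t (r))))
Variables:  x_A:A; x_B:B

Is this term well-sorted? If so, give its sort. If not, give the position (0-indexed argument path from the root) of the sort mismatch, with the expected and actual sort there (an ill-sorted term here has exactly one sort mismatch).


    (w) : A
      (r) : B
    (t (r)) : A
  (q (w) (t (r))) : B
(f (q (w) (t (r)))) : ✗ arg 0 at [0] has sort B, expected A

ill-sorted at position [0]: expected A, got B


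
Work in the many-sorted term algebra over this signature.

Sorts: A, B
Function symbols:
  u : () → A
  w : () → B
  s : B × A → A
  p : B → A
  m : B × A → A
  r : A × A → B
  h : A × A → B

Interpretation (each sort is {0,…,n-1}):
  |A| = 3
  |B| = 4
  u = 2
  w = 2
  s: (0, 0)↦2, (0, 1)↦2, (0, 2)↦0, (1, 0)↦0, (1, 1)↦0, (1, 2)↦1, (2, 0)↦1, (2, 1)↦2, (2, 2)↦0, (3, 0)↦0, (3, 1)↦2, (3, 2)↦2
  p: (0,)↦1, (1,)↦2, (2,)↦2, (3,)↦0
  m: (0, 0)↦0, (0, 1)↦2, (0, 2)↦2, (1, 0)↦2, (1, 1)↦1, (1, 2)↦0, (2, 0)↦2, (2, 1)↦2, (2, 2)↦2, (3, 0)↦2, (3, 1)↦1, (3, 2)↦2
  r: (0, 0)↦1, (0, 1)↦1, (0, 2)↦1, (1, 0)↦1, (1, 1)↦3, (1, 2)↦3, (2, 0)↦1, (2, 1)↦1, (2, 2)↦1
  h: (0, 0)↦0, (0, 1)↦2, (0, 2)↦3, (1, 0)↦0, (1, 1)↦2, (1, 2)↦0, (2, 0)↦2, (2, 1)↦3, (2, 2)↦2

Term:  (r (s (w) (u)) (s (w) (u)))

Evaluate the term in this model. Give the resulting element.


value = 1

  w = 2
  u = 2
  (s (w) (u)) = s(2, 2) = 0
  w = 2
  u = 2
  (s (w) (u)) = s(2, 2) = 0
  (r (s (w) (u)) (s (w) (u))) = r(0, 0) = 1


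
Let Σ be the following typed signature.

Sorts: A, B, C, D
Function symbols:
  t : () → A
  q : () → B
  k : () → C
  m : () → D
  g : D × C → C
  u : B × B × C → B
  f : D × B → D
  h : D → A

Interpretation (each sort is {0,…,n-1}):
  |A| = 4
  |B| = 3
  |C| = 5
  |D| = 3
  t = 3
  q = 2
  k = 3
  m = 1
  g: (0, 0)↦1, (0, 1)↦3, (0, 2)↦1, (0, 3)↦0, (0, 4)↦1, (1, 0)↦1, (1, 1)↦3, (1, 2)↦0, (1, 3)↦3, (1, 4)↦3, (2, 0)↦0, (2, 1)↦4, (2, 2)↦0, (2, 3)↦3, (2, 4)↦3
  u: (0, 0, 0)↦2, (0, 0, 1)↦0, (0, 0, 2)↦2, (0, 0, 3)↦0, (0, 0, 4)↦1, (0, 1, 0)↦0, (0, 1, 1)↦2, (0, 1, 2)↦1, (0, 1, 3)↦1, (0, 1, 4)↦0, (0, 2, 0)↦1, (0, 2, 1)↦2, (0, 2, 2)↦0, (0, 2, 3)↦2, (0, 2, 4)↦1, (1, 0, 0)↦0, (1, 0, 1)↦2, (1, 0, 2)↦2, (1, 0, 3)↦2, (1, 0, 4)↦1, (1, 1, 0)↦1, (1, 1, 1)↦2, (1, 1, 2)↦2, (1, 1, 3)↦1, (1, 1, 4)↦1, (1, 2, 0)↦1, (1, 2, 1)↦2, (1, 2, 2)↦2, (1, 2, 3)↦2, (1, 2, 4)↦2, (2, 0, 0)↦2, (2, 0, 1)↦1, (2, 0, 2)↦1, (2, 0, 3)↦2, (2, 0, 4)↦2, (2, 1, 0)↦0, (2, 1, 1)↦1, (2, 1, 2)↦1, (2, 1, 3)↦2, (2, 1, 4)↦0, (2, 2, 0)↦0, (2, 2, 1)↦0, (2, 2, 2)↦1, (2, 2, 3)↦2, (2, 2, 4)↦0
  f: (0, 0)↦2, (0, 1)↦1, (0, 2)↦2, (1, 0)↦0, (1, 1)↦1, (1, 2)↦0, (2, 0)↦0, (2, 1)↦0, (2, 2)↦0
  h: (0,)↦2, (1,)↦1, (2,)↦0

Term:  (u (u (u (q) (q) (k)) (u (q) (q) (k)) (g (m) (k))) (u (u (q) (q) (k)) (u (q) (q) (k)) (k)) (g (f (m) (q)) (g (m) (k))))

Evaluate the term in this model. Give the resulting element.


  q = 2
  q = 2
  k = 3
  (u (q) (q) (k)) = u(2, 2, 3) = 2
  q = 2
  q = 2
  k = 3
  (u (q) (q) (k)) = u(2, 2, 3) = 2
  m = 1
  k = 3
  (g (m) (k)) = g(1, 3) = 3
  (u (u (q) (q) (k)) (u (q) (q) (k)) (g (m) (k))) = u(2, 2, 3) = 2
  q = 2
  q = 2
  k = 3
  (u (q) (q) (k)) = u(2, 2, 3) = 2
  q = 2
  q = 2
  k = 3
  (u (q) (q) (k)) = u(2, 2, 3) = 2
  k = 3
  (u (u (q) (q) (k)) (u (q) (q) (k)) (k)) = u(2, 2, 3) = 2
  m = 1
  q = 2
  (f (m) (q)) = f(1, 2) = 0
  m = 1
  k = 3
  (g (m) (k)) = g(1, 3) = 3
  (g (f (m) (q)) (g (m) (k))) = g(0, 3) = 0
  (u (u (u (q) (q) (k)) (u (q) (q) (k)) (g (m) (k))) (u (u (q) (q) (k)) (u (q) (q) (k)) (k)) (g (f (m) (q)) (g (m) (k)))) = u(2, 2, 0) = 0

value = 0


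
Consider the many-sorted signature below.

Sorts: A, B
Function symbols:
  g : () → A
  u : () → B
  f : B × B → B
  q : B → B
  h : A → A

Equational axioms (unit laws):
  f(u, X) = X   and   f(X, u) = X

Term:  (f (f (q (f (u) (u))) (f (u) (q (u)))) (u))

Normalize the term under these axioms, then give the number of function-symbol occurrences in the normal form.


1. (f (f (q (f (u) (u))) (f (u) (q (u)))) (u))  →  (f (q (f (u) (u))) (f (u) (q (u))))
2. (f (q (f (u) (u))) (f (u) (q (u))))  →  (f (q (u)) (f (u) (q (u))))
3. (f (q (u)) (f (u) (q (u))))  →  (f (q (u)) (q (u)))
normal form: (f (q (u)) (q (u)))

size = 5


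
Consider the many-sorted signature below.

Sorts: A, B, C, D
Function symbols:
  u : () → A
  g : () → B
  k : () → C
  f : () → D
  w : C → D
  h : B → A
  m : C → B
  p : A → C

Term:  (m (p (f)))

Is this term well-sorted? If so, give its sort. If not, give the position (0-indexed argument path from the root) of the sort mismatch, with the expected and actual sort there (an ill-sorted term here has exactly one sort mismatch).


    (f) : D
  (p (f)) : ✗ arg 0 at [0, 0] has sort D, expected A

ill-sorted at position [0, 0]: expected A, got D


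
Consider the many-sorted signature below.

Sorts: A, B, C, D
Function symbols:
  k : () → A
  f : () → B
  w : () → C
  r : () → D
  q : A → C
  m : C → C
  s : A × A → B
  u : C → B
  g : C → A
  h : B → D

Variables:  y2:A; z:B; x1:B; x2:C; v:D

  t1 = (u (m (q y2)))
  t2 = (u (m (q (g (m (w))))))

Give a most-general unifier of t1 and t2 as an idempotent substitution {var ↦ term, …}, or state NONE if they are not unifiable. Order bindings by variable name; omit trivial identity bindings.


{y2 ↦ (g (m (w)))}


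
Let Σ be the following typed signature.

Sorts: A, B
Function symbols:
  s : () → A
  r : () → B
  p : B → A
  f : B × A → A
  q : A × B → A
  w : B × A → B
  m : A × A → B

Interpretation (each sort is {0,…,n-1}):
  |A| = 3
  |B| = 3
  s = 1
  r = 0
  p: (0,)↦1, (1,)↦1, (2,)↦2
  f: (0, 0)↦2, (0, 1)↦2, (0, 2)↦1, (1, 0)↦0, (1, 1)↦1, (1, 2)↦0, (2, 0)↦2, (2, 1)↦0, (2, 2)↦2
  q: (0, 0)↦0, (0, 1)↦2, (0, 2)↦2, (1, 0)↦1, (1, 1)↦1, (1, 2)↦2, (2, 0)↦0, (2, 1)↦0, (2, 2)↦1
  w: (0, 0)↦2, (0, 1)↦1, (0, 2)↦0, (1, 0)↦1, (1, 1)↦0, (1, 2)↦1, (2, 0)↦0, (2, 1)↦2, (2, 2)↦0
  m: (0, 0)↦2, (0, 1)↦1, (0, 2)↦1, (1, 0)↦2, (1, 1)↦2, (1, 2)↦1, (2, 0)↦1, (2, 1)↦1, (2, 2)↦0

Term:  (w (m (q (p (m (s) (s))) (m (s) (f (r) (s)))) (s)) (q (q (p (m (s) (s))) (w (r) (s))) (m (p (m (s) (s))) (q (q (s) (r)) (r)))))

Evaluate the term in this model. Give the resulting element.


value = 1

  s = 1
  s = 1
  (m (s) (s)) = m(1, 1) = 2
  (p (m (s) (s))) = p(2,) = 2
  s = 1
  r = 0
  s = 1
  (f (r) (s)) = f(0, 1) = 2
  (m (s) (f (r) (s))) = m(1, 2) = 1
  (q (p (m (s) (s))) (m (s) (f (r) (s)))) = q(2, 1) = 0
  s = 1
  (m (q (p (m (s) (s))) (m (s) (f (r) (s)))) (s)) = m(0, 1) = 1
  s = 1
  s = 1
  (m (s) (s)) = m(1, 1) = 2
  (p (m (s) (s))) = p(2,) = 2
  r = 0
  s = 1
  (w (r) (s)) = w(0, 1) = 1
  (q (p (m (s) (s))) (w (r) (s))) = q(2, 1) = 0
  s = 1
  s = 1
  (m (s) (s)) = m(1, 1) = 2
  (p (m (s) (s))) = p(2,) = 2
  s = 1
  r = 0
  (q (s) (r)) = q(1, 0) = 1
  r = 0
  (q (q (s) (r)) (r)) = q(1, 0) = 1
  (m (p (m (s) (s))) (q (q (s) (r)) (r))) = m(2, 1) = 1
  (q (q (p (m (s) (s))) (w (r) (s))) (m (p (m (s) (s))) (q (q (s) (r)) (r)))) = q(0, 1) = 2
  (w (m (q (p (m (s) (s))) (m (s) (f (r) (s)))) (s)) (q (q (p (m (s) (s))) (w (r) (s))) (m (p (m (s) (s))) (q (q (s) (r)) (r))))) = w(1, 2) = 1


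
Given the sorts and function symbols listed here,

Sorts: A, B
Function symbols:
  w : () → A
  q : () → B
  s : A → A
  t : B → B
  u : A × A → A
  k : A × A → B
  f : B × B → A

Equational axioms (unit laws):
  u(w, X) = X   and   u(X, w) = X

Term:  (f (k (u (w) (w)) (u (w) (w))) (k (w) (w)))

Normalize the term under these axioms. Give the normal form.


normal form = (f (k (w) (w)) (k (w) (w)))

1. (f (k (u (w) (w)) (u (w) (w))) (k (w) (w)))  →  (f (k (w) (u (w) (w))) (k (w) (w)))
2. (f (k (w) (u (w) (w))) (k (w) (w)))  →  (f (k (w) (w)) (k (w) (w)))


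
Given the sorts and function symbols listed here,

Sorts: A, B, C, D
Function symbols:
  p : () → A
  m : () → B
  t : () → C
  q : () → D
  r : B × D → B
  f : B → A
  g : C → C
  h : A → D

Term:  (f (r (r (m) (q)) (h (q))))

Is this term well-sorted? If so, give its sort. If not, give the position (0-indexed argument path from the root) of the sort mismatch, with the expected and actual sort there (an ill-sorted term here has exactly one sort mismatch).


      (m) : B
      (q) : D
    (r (m) (q)) : B
      (q) : D
    (h (q)) : ✗ arg 0 at [0, 1, 0] has sort D, expected A

ill-sorted at position [0, 1, 0]: expected A, got D


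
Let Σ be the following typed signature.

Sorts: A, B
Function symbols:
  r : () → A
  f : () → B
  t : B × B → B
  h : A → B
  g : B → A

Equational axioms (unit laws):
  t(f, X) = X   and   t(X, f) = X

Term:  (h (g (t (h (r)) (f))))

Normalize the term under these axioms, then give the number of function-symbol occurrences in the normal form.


size = 4

1. (h (g (t (h (r)) (f))))  →  (h (g (h (r))))
normal form: (h (g (h (r))))


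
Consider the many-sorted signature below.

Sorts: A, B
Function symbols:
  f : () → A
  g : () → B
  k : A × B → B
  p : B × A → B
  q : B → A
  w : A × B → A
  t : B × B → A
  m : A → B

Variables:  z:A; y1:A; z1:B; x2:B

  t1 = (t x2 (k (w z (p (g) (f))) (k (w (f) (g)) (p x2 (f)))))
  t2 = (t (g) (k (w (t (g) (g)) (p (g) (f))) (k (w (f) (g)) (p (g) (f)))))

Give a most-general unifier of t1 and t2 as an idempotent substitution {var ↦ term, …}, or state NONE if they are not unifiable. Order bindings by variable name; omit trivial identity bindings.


{x2 ↦ (g), z ↦ (t (g) (g))}


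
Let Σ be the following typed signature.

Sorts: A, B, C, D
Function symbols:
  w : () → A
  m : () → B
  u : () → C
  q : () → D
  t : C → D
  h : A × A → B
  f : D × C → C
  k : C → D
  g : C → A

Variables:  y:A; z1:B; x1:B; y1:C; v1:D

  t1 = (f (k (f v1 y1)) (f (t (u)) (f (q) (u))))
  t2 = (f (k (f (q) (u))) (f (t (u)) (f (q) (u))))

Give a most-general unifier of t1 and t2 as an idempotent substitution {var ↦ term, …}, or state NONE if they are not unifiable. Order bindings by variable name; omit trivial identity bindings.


{v1 ↦ (q), y1 ↦ (u)}


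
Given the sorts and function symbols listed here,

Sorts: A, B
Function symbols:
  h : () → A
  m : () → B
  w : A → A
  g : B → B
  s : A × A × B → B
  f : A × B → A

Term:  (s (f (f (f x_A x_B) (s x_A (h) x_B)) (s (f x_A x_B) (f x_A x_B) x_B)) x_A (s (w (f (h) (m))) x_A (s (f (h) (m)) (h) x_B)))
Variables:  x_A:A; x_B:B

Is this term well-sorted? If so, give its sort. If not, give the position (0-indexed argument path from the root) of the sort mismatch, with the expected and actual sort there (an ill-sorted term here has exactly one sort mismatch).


        x_A : A
        x_B : B
      (f x_A x_B) : A
        x_A : A
        (h) : A
        x_B : B
      (s x_A (h) x_B) : B
    (f (f x_A x_B) (s x_A (h) x_B)) : A
        x_A : A
        x_B : B
      (f x_A x_B) : A
        x_A : A
        x_B : B
      (f x_A x_B) : A
      x_B : B
    (s (f x_A x_B) (f x_A x_B) x_B) : B
  (f (f (f x_A x_B) (s x_A (h) x_B)) (s (f x_A x_B) (f x_A x_B) x_B)) : A
  x_A : A
        (h) : A
        (m) : B
      (f (h) (m)) : A
    (w (f (h) (m))) : A
    x_A : A
        (h) : A
        (m) : B
      (f (h) (m)) : A
      (h) : A
      x_B : B
    (s (f (h) (m)) (h) x_B) : B
  (s (w (f (h) (m))) x_A (s (f (h) (m)) (h) x_B)) : B
(s (f (f (f x_A x_B) (s x_A (h) x_B)) (s (f x_A x_B) (f x_A x_B) x_B)) x_A (s (w (f (h) (m))) x_A (s (f (h) (m)) (h) x_B))) : B

well-sorted; sort = B
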